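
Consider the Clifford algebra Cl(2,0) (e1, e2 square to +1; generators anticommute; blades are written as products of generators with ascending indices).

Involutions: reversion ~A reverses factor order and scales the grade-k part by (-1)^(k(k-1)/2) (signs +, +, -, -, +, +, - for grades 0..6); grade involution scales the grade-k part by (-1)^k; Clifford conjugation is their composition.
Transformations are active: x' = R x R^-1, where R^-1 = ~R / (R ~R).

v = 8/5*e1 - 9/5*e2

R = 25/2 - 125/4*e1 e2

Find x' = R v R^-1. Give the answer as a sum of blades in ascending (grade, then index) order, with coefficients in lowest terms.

~R = 25/2 + 125/4*e1 e2, and R ~R = 18125/16, so R^-1 = ~R / (18125/16).
R v = 305/4*e1 + 55/2*e2
Answer: 12/145*e1 + 349/145*e2


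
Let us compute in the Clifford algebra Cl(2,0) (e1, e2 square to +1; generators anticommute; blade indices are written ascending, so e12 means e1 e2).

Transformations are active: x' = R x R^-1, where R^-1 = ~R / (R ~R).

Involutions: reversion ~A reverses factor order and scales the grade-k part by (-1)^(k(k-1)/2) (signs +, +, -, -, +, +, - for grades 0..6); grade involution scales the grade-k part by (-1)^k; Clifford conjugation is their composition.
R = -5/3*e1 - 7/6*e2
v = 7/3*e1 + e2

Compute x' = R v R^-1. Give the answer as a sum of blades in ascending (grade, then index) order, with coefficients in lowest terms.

~R = -5/3*e1 - 7/6*e2, and R ~R = 149/36, so R^-1 = ~R / (149/36).
R v = -91/18 + 19/18*e12
Answer: 259/149*e1 + 827/447*e2


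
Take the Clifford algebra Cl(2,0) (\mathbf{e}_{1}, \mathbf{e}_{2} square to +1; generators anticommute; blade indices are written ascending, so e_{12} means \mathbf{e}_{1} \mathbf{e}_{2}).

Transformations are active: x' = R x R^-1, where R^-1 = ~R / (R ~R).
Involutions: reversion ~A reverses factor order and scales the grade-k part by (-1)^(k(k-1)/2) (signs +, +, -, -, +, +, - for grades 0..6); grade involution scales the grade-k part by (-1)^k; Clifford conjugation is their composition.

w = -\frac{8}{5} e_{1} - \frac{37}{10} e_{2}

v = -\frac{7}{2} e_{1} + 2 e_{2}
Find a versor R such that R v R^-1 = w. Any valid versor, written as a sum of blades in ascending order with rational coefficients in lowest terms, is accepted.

Why this works: both vectors square to \frac{65}{4}, so q(v) = q(w) and R = v + w = -\frac{51}{10} e_{1} - \frac{17}{10} e_{2} carries v to w — its own direction survives, the complement (v - w)/2 flips.
Answer: -\frac{51}{10} e_{1} - \frac{17}{10} e_{2}


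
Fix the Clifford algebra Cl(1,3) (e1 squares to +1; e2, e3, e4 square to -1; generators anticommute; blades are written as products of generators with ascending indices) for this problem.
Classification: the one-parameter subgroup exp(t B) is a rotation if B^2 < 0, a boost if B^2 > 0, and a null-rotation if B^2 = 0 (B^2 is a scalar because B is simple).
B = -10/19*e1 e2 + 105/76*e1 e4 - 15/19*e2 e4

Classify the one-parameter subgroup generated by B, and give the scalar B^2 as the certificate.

B^2 term by term: the squares give (-10/19)^2*(e1 e2)^2 + (105/76)^2*(e1 e4)^2 + (-15/19)^2*(e2 e4)^2 = 100/361*(+1) + 11025/5776*(+1) + 225/361*(-1) = 25/16 (each basis 2-blade squares to minus the product of its generators' squares); cross terms between blades sharing an index anticommute and cancel. So B^2 = 25/16.
Answer: boost, certificate B^2 = 25/16. Key observation: B^2 = 25/16 is a conjugation invariant, so its sign decides the class regardless of the surface form of B.


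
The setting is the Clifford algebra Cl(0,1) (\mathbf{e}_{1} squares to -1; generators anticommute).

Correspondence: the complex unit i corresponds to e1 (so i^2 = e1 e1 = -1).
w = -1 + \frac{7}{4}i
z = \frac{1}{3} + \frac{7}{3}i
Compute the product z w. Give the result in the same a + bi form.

In blades: z = \frac{1}{3} + \frac{7}{3} e_{1}, w = -1 + \frac{7}{4} e_{1}.
Distribute z over w term by term (generator squares from the signature, products reordered to ascending indices): (\frac{1}{3})*w = -\frac{1}{3} + \frac{7}{12} e_{1}; (\frac{7}{3} e_{1})*w = -\frac{49}{12} - \frac{7}{3} e_{1}.
Sum: -\frac{53}{12} - \frac{7}{4} e_{1}; translating back through the correspondence:
Answer: -\frac{53}{12} - \frac{7}{4}i


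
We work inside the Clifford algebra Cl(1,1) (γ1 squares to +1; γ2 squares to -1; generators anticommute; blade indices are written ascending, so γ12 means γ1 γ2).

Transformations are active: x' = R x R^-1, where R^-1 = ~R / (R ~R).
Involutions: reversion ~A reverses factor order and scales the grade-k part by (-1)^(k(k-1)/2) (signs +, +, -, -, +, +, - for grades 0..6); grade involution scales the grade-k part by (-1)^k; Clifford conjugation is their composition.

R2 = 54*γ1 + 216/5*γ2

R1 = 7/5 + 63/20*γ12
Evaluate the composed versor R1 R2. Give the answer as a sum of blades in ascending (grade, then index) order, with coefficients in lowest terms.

Distribute over the terms of R1 (each basis-blade product reordered to ascending indices, repeated generators contracted through their squares):
(7/5) R2 = 378/5*γ1 + 1512/25*γ2
(63/20*γ12) R2 = -3402/25*γ1 - 1701/10*γ2
Summing the partial products and collecting blades:
Answer: -1512/25*γ1 - 5481/50*γ2


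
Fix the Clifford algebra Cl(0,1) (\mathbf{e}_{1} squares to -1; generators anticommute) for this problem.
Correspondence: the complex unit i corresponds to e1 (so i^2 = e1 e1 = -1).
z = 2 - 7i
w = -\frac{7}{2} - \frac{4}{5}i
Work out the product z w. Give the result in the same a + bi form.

In blades: z = 2 - 7 e_{1}, w = -\frac{7}{2} - \frac{4}{5} e_{1}.
Distribute z over w term by term (generator squares from the signature, products reordered to ascending indices): (2)*w = -7 - \frac{8}{5} e_{1}; (-7 e_{1})*w = -\frac{28}{5} + \frac{49}{2} e_{1}.
Sum: -\frac{63}{5} + \frac{229}{10} e_{1}; translating back through the correspondence:
Answer: -\frac{63}{5} + \frac{229}{10}i


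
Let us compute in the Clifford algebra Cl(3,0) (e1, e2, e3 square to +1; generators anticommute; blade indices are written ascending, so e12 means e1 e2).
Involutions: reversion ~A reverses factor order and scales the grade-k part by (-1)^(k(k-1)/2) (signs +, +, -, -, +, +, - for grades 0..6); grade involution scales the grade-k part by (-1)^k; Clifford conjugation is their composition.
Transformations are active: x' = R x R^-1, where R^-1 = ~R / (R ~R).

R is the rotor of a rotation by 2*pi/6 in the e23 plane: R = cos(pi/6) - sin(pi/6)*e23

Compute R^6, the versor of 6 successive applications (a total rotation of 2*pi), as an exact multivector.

Because a rotor carries half the rotation angle, composing 6 copies of this e23-plane rotor multiplies the phase: 6*(pi/6) = pi, hence R^6 = cos(pi) - sin(pi)*e23.
cos(pi) = -1 and sin(pi) = 0, so R^6 = -1. The total rotation 2*pi is 1 full turn, so every vector returns to itself, yet the rotor is -1, on the OTHER sheet of the double cover (an odd number of 2*pi turns).
Answer: -1


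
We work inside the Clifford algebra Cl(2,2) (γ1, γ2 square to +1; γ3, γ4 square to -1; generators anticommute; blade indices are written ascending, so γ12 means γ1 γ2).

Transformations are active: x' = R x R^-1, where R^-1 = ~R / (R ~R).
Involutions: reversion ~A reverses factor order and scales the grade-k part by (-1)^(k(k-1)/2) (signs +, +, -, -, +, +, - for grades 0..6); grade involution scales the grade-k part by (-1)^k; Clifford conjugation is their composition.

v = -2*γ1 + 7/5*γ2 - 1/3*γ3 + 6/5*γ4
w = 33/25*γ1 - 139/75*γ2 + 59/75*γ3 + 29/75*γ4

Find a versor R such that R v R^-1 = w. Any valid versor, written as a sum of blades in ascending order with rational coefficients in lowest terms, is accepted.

Construction: equal norms (both 992/225) license R = v + w = -17/25*γ1 - 34/75*γ2 + 34/75*γ3 + 119/75*γ4 — nothing changes along that direction, while (v - w)/2 changes sign, so v maps onto w.
Answer: -17/25*γ1 - 34/75*γ2 + 34/75*γ3 + 119/75*γ4


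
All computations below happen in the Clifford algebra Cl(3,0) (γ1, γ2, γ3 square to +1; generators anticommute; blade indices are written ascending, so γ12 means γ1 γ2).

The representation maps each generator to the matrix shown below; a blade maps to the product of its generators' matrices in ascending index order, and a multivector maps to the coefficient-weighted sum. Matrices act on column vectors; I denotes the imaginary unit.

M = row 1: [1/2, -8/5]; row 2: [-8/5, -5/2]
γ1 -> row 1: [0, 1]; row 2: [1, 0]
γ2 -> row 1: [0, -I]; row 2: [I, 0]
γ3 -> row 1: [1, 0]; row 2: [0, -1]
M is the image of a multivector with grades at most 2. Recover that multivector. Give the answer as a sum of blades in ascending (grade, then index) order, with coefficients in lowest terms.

Method: 1, rho(γ1), rho(γ2), rho(γ3) form a trace-orthogonal basis of the 2x2 complex matrices (tr(X Y) = 2 if X = Y, else 0), so M = m0*1 + m1*rho(γ1) + m2*rho(γ2) + m3*rho(γ3) with m0 = tr(M)/2 = -1, m1 = tr(M rho(γ1))/2 = -8/5, m2 = tr(M rho(γ2))/2 = 0, m3 = tr(M rho(γ3))/2 = 3/2.
Multiplying table entries, the bivector images are rho(γ12) = I*rho(γ3), rho(γ13) = -I*rho(γ2), rho(γ23) = I*rho(γ1); with real blade coefficients the real parts of m0..m3 are the coefficients of 1, γ1, γ2, γ3 and the imaginary parts give the bivectors (γ23: Im m1, γ13: -Im m2, γ12: Im m3).
Answer: -1 - 8/5*γ1 + 3/2*γ3


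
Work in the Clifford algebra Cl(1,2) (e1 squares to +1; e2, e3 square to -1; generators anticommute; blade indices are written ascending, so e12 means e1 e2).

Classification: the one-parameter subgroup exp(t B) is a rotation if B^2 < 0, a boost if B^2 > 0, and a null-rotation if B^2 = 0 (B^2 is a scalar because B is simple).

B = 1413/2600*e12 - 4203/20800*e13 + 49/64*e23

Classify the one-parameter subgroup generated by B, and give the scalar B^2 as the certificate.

B^2 term by term: the squares give (1413/2600)^2*(e12)^2 + (-4203/20800)^2*(e13)^2 + (49/64)^2*(e23)^2 = 1996569/6760000*(+1) + 17665209/432640000*(+1) + 2401/4096*(-1) = -1/4 (each basis 2-blade squares to minus the product of its generators' squares); cross terms between blades sharing an index anticommute and cancel. So B^2 = -1/4.
Answer: rotation, certificate B^2 = -1/4. B^2 = -1/4 is basis-independent, so its sign is the whole story.


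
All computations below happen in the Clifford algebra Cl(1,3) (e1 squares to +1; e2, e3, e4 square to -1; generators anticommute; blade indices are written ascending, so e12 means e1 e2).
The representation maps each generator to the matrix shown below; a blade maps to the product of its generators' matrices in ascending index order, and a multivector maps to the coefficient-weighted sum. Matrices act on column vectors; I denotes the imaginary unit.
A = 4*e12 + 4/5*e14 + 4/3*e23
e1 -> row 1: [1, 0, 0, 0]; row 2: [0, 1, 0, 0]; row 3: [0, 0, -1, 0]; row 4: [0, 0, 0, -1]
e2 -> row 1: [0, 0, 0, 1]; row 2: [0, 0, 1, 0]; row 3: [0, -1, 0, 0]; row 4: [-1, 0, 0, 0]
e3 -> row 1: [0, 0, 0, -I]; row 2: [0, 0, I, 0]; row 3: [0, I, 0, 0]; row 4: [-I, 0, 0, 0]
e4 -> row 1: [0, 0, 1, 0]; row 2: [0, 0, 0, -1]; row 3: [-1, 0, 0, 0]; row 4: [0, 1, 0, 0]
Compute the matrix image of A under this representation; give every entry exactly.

Bivector images (products of the table entries): rho(e12) = rho(e1)rho(e2) = row 1: [0, 0, 0, 1]; row 2: [0, 0, 1, 0]; row 3: [0, 1, 0, 0]; row 4: [1, 0, 0, 0]; rho(e14) = rho(e1)rho(e4) = row 1: [0, 0, 1, 0]; row 2: [0, 0, 0, -1]; row 3: [1, 0, 0, 0]; row 4: [0, -1, 0, 0]; rho(e23) = rho(e2)rho(e3) = row 1: [-I, 0, 0, 0]; row 2: [0, I, 0, 0]; row 3: [0, 0, -I, 0]; row 4: [0, 0, 0, I].
M = (4)*rho(e12) + (4/5)*rho(e14) + (4/3)*rho(e23), summed entrywise:
Answer: row 1: [-4*I/3, 0, 4/5, 4]; row 2: [0, 4*I/3, 4, -4/5]; row 3: [4/5, 4, -4*I/3, 0]; row 4: [4, -4/5, 0, 4*I/3]


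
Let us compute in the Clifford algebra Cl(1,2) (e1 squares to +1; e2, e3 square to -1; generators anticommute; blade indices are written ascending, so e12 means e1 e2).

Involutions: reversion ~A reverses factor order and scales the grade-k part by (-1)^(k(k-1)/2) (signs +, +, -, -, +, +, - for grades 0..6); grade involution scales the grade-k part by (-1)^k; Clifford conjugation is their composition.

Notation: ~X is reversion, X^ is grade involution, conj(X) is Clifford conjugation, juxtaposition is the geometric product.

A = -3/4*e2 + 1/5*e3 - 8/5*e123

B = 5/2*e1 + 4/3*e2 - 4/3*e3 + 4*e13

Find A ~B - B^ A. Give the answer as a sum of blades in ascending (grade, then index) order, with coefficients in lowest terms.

first term: 19/15 - 4/5*e1 - 32/5*e2 - 31/120*e12 - 79/30*e13 - 49/15*e23 - 3*e123
second term: -19/15 - 4/5*e1 + 32/5*e2 + 481/120*e12 + 49/30*e13 + 71/15*e23 + 3*e123
Answer: 38/15 - 64/5*e2 - 64/15*e12 - 64/15*e13 - 8*e23 - 6*e123


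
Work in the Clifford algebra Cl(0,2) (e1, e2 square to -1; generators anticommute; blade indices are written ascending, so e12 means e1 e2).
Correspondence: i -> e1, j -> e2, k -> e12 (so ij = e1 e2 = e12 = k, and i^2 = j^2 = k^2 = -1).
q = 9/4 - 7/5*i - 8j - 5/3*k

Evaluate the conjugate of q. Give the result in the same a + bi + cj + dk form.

In blades: q = 9/4 - 7/5*e1 - 8*e2 - 5/3*e12.
Conjugation here is Clifford conjugation: the scalar is fixed and the grade-1 and grade-2 blades all flip sign, giving 9/4 + 7/5*e1 + 8*e2 + 5/3*e12; translating back:
Answer: 9/4 + 7/5*i + 8j + 5/3*k


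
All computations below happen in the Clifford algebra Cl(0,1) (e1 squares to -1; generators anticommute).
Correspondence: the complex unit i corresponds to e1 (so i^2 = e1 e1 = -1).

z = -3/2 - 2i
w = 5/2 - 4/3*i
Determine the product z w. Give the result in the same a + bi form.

In blades: z = -3/2 - 2*e1, w = 5/2 - 4/3*e1.
Distribute z over w term by term (generator squares from the signature, products reordered to ascending indices): (-3/2)*w = -15/4 + 2*e1; (-2*e1)*w = -8/3 - 5*e1.
Sum: -77/12 - 3*e1; translating back through the correspondence:
Answer: -77/12 - 3i


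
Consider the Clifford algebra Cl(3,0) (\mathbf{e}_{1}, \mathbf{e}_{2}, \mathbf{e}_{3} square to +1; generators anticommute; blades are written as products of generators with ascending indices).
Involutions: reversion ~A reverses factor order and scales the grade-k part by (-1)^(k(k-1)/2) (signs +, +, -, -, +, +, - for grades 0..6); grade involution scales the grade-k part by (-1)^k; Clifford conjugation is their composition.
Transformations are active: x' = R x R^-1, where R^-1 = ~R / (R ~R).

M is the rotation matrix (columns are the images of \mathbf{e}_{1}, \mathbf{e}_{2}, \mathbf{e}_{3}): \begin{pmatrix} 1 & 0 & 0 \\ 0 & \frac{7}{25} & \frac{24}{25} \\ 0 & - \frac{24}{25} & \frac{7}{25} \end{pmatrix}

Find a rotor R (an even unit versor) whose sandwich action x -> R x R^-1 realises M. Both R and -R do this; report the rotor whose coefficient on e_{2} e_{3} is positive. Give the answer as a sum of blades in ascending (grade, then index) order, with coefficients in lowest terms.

Method: write R = a + b12*e_{1} e_{2} + b13*e_{1} e_{3} + b23*e_{2} e_{3} with a^2 + b12^2 + b13^2 + b23^2 = 1 (so R^-1 = ~R). Expanding the columns R e_j ~R gives tr M = 4a^2 - 1 and, from the antisymmetric part, M21 - M12 = -4a*b12, M13 - M31 = 4a*b13, M32 - M23 = -4a*b23.
Here tr M = \frac{39}{25}, so a^2 = (1 + tr M)/4 = \frac{16}{25} and a = ±\frac{4}{5}. Taking a = \frac{4}{5}: M21 - M12 = 0, M13 - M31 = 0, M32 - M23 = -\frac{48}{25}, giving b12 = 0, b13 = 0, b23 = \frac{3}{5}, i.e. R = \frac{4}{5} + \frac{3}{5} e_{2} e_{3}.
Its e_{2} e_{3} coefficient is already positive.
Answer: \frac{4}{5} + \frac{3}{5} e_{2} e_{3}. Key observation: the double cover Spin(3) -> SO(3) sends R and -R to the same matrix (trace \frac{39}{25} here), so the stated sign of the e_{2} e_{3} coefficient is what selects one sheet.


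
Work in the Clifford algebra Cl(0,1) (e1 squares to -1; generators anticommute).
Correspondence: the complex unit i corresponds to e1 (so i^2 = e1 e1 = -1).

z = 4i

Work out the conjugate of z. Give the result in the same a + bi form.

In blades: z = 4*e1.
Conjugation here is Clifford conjugation: the scalar is fixed and the grade-1 and grade-2 blades all flip sign, giving -4*e1; translating back:
Answer: -4i


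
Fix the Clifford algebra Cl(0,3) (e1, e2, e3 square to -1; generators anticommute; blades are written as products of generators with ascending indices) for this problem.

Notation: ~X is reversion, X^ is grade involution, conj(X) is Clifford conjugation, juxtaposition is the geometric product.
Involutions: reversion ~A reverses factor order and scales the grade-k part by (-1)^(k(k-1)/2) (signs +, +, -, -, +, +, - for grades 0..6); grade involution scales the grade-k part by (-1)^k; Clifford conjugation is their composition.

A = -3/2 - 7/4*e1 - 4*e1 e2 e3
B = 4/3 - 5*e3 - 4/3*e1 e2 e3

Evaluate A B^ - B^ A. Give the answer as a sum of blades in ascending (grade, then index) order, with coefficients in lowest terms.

first term: -22/3 - 7/3*e1 - 15/2*e3 + 20*e1 e2 - 35/4*e1 e3 + 7/3*e2 e3 - 22/3*e1 e2 e3
second term: -22/3 - 7/3*e1 - 15/2*e3 + 20*e1 e2 + 35/4*e1 e3 + 7/3*e2 e3 - 22/3*e1 e2 e3
Answer: -35/2*e1 e3


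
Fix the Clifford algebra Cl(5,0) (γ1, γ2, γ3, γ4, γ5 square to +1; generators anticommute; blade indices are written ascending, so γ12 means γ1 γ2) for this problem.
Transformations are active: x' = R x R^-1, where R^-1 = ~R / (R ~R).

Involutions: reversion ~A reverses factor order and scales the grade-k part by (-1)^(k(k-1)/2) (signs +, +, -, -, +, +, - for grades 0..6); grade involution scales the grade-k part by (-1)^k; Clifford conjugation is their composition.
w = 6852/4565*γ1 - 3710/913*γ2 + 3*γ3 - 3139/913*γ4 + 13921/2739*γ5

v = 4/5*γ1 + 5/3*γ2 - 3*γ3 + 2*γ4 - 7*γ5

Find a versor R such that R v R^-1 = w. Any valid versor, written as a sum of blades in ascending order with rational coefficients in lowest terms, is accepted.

Why this works: both vectors square to 14719/225, so q(v) = q(w) and R = v + w = 10504/4565*γ1 - 6565/2739*γ2 - 1313/913*γ4 - 5252/2739*γ5 carries v to w — its own direction survives, the complement (v - w)/2 flips.
Answer: 10504/4565*γ1 - 6565/2739*γ2 - 1313/913*γ4 - 5252/2739*γ5


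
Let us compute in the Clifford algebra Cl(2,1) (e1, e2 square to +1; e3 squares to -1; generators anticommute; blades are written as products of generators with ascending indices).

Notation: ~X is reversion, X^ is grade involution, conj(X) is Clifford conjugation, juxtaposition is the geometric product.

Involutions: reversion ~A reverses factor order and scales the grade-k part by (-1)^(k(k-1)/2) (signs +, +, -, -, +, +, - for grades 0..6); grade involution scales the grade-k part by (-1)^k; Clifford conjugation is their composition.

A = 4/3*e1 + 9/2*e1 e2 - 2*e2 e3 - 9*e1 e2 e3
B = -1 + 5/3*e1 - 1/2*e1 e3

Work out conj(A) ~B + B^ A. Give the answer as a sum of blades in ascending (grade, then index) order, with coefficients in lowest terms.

first term: -20/9 + 4/3*e1 + 12*e2 - 2/3*e3 + 7/2*e1 e2 - 59/4*e2 e3 + 37/3*e1 e2 e3
second term: -20/9 - 4/3*e1 - 12*e2 + 2/3*e3 - 7/2*e1 e2 + 59/4*e2 e3 + 37/3*e1 e2 e3
Answer: -40/9 + 74/3*e1 e2 e3


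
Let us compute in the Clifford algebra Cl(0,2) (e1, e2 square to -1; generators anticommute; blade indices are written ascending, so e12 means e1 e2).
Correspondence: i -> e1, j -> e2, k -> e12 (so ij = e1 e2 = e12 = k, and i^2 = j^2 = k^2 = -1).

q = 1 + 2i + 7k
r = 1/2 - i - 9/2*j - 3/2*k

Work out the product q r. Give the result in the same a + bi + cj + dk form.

In blades: q = 1 + 2*e1 + 7*e12, r = 1/2 - e1 - 9/2*e2 - 3/2*e12.
Distribute q over r term by term (generator squares from the signature, products reordered to ascending indices): (1)*r = 1/2 - e1 - 9/2*e2 - 3/2*e12; (2*e1)*r = 2 + e1 + 3*e2 - 9*e12; (7*e12)*r = 21/2 + 63/2*e1 - 7*e2 + 7/2*e12.
Sum: 13 + 63/2*e1 - 17/2*e2 - 7*e12; translating back through the correspondence:
Answer: 13 + 63/2*i - 17/2*j - 7k


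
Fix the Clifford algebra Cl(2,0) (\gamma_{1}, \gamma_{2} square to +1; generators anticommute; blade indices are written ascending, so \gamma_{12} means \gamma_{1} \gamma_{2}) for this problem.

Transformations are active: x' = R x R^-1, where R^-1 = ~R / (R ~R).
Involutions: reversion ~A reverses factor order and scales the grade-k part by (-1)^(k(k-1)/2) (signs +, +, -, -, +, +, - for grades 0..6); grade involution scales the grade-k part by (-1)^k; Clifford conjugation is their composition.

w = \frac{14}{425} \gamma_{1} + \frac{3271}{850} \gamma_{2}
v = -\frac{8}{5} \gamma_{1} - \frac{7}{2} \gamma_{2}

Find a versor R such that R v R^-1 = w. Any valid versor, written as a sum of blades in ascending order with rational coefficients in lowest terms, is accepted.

Why this works: both vectors square to \frac{1481}{100}, so q(v) = q(w) and R = v + w = -\frac{666}{425} \gamma_{1} + \frac{148}{425} \gamma_{2} carries v to w — its own direction survives, the complement (v - w)/2 flips.
Answer: -\frac{666}{425} \gamma_{1} + \frac{148}{425} \gamma_{2}


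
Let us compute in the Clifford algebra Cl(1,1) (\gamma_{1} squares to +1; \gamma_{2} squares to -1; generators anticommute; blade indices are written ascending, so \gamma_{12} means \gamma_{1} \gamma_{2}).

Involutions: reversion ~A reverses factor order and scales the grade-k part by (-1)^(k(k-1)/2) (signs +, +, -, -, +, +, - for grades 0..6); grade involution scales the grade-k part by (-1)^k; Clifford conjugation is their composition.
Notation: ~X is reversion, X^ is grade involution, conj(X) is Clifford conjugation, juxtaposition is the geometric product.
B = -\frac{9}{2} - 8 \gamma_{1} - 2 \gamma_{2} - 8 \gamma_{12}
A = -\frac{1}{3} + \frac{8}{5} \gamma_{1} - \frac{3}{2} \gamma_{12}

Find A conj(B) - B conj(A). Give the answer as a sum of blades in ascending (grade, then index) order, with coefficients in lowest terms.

first term: \frac{23}{10} - \frac{103}{15} \gamma_{1} + \frac{362}{15} \gamma_{2} + \frac{437}{60} \gamma_{12}
second term: \frac{23}{10} + \frac{103}{15} \gamma_{1} - \frac{362}{15} \gamma_{2} - \frac{437}{60} \gamma_{12}
Answer: -\frac{206}{15} \gamma_{1} + \frac{724}{15} \gamma_{2} + \frac{437}{30} \gamma_{12}


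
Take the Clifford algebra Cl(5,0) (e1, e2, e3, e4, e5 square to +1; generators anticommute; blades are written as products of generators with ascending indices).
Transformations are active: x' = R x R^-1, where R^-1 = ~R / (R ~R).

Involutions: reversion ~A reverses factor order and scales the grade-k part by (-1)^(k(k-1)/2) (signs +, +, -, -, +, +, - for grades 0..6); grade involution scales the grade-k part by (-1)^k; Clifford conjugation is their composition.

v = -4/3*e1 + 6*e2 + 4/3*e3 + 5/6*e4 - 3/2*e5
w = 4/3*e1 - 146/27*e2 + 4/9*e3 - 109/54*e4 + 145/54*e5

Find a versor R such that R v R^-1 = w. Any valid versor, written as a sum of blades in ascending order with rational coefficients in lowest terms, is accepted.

Equal squares first: v^2 = w^2 = 85/2. Then v + w = 16/27*e2 + 16/9*e3 - 32/27*e4 + 32/27*e5 is a versor taking v to w, provided it is invertible.
Answer: 16/27*e2 + 16/9*e3 - 32/27*e4 + 32/27*e5


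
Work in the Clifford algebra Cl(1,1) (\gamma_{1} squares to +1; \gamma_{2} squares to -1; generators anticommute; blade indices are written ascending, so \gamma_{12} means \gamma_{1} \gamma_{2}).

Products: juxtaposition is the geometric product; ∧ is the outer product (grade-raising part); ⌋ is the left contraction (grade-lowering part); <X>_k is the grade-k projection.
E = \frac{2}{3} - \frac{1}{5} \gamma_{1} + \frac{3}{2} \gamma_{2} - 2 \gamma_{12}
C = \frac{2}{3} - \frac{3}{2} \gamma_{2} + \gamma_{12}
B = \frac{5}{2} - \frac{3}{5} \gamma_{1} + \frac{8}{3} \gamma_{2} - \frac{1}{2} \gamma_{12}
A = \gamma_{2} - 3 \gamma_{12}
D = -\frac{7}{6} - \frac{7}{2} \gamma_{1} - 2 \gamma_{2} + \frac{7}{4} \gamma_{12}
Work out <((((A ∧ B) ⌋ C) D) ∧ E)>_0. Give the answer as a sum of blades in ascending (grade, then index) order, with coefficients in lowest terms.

step 1: \frac{5}{2} \gamma_{2} - \frac{69}{10} \gamma_{12}
step 2: -\frac{63}{20} + \frac{5}{2} \gamma_{1}
step 3: -\frac{203}{40} + \frac{973}{120} \gamma_{1} + \frac{427}{40} \gamma_{2} - \frac{841}{80} \gamma_{12}
step 4: -\frac{203}{60} + \frac{11557}{1800} \gamma_{1} - \frac{119}{240} \gamma_{2} + \frac{20927}{1200} \gamma_{12}
step 5: -\frac{203}{60}
Answer: -\frac{203}{60}


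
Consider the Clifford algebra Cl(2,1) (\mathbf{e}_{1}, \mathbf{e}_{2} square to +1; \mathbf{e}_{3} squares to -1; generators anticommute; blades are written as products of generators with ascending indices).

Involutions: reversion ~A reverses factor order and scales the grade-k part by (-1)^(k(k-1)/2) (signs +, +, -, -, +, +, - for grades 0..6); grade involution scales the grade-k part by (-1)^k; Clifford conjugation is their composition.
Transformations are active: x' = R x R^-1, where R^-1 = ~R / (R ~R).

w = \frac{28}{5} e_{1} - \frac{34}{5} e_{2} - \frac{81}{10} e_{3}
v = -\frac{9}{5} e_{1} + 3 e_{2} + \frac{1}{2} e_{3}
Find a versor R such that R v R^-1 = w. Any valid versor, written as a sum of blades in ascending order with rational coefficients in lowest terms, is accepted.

Here q(v) = q(w) = \frac{1199}{100}; the classical choice R = v + w = \frac{19}{5} e_{1} - \frac{19}{5} e_{2} - \frac{38}{5} e_{3} then realises v -> w under the sandwich.
Answer: \frac{19}{5} e_{1} - \frac{19}{5} e_{2} - \frac{38}{5} e_{3}


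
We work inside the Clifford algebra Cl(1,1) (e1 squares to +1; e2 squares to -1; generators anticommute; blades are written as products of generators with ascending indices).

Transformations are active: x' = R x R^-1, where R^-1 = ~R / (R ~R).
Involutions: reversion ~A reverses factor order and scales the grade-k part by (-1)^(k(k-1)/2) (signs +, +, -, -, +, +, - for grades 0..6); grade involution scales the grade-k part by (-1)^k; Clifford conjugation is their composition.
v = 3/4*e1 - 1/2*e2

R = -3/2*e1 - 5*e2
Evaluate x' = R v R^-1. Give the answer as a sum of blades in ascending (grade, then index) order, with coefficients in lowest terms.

~R = -3/2*e1 - 5*e2, and R ~R = -91/4, so R^-1 = ~R / (-91/4).
R v = -29/8 + 9/2*e1 e2
Answer: -447/364*e1 - 199/182*e2


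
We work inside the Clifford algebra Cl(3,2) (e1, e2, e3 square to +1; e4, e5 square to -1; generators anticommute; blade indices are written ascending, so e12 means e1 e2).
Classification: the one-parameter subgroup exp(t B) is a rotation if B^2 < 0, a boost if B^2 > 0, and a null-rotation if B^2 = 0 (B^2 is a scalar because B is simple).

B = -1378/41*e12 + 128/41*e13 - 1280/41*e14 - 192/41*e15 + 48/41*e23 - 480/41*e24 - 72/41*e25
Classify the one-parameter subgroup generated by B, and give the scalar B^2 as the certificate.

B^2 term by term: the squares give (-1378/41)^2*(e12)^2 + (128/41)^2*(e13)^2 + (-1280/41)^2*(e14)^2 + (-192/41)^2*(e15)^2 + (48/41)^2*(e23)^2 + (-480/41)^2*(e24)^2 + (-72/41)^2*(e25)^2 = 1898884/1681*(-1) + 16384/1681*(-1) + 1638400/1681*(+1) + 36864/1681*(+1) + 2304/1681*(-1) + 230400/1681*(+1) + 5184/1681*(+1) = -4 (each basis 2-blade squares to minus the product of its generators' squares); cross terms between blades sharing an index anticommute and cancel; the commuting (index-disjoint) pairs give grade-4 terms 2*c*c'*(blade product), which cancel blade by blade — e1234: 122880/1681 - 122880/1681 = 0; e1235: 18432/1681 - 18432/1681 = 0; e1245: -184320/1681 + 184320/1681 = 0 — confirming B is simple. So B^2 = -4.
Answer: rotation, certificate B^2 = -4. Because -4 is invariant under every versor sandwich, the classification follows from its sign alone.


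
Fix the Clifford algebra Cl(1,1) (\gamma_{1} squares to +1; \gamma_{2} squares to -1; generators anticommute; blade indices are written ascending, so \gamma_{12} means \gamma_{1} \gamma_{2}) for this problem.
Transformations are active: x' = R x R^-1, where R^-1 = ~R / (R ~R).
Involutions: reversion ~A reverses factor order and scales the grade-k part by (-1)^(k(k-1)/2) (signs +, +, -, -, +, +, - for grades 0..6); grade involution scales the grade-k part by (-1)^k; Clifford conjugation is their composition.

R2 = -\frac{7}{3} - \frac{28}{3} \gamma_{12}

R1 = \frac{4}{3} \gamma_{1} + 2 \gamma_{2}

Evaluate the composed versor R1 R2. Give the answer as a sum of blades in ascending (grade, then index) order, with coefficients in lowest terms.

Distribute over the terms of R1 (each basis-blade product reordered to ascending indices, repeated generators contracted through their squares):
(\frac{4}{3} \gamma_{1}) R2 = -\frac{28}{9} \gamma_{1} - \frac{112}{9} \gamma_{2}
(2 \gamma_{2}) R2 = -\frac{56}{3} \gamma_{1} - \frac{14}{3} \gamma_{2}
Summing the partial products and collecting blades:
Answer: -\frac{196}{9} \gamma_{1} - \frac{154}{9} \gamma_{2}


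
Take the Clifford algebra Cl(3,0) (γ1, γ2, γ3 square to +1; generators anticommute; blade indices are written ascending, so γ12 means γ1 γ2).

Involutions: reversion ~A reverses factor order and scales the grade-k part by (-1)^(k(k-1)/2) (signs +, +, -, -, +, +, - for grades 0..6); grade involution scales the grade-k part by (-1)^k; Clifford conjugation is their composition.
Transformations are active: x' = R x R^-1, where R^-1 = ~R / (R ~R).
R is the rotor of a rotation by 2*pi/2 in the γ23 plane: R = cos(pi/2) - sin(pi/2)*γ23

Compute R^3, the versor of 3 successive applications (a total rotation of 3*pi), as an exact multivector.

Half-angle bookkeeping: 3 applications in γ23 add up to rotor phase 3*pi/2 = 3*pi/2, so R^3 = cos(3*pi/2) - sin(3*pi/2)*γ23.
cos(3*pi/2) = 0 and sin(3*pi/2) = -1, so R^3 = γ23. The net rotation is 1*pi (after discarding 1 full turn, each of which contributes a factor -1 to the rotor); the rotor keeps the half-angle phase exactly.
Answer: γ23


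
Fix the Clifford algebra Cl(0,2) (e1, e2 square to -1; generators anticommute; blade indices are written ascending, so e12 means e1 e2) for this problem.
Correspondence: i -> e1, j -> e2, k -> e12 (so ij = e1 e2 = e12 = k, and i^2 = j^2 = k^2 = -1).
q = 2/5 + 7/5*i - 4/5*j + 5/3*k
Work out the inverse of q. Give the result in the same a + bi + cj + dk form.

In blades: q = 2/5 + 7/5*e1 - 4/5*e2 + 5/3*e12.
With qbar = 2/5 - 7/5*e1 + 4/5*e2 - 5/3*e12 (scalar fixed, mapped units negated), q qbar = 1246/225 (the sum of squared coefficients), so q^-1 = qbar / (1246/225) = 45/623 - 45/178*e1 + 90/623*e2 - 375/1246*e12; translating back:
Answer: 45/623 - 45/178*i + 90/623*j - 375/1246*k


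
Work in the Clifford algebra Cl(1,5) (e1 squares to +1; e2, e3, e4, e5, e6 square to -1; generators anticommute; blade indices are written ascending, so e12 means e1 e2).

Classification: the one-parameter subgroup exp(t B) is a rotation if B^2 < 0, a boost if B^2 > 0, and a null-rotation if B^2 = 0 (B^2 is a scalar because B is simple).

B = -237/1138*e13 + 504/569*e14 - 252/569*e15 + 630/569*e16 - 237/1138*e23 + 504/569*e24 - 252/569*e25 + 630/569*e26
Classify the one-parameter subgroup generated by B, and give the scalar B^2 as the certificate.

B^2 term by term: the squares give (-237/1138)^2*(e13)^2 + (504/569)^2*(e14)^2 + (-252/569)^2*(e15)^2 + (630/569)^2*(e16)^2 + (-237/1138)^2*(e23)^2 + (504/569)^2*(e24)^2 + (-252/569)^2*(e25)^2 + (630/569)^2*(e26)^2 = 56169/1295044*(+1) + 254016/323761*(+1) + 63504/323761*(+1) + 396900/323761*(+1) + 56169/1295044*(-1) + 254016/323761*(-1) + 63504/323761*(-1) + 396900/323761*(-1) = 0 (each basis 2-blade squares to minus the product of its generators' squares); cross terms between blades sharing an index anticommute and cancel; the commuting (index-disjoint) pairs give grade-4 terms 2*c*c'*(blade product), which cancel blade by blade — e1234: 119448/323761 - 119448/323761 = 0; e1235: -59724/323761 + 59724/323761 = 0; e1236: 149310/323761 - 149310/323761 = 0; e1245: 254016/323761 - 254016/323761 = 0; e1246: -635040/323761 + 635040/323761 = 0; e1256: 317520/323761 - 317520/323761 = 0 — confirming B is simple. So B^2 = 0.
Answer: null-rotation, certificate B^2 = 0. The invariant at work: B^2 = 0 is unchanged by conjugation, hence its sign classifies the subgroup whatever basis B is written in.


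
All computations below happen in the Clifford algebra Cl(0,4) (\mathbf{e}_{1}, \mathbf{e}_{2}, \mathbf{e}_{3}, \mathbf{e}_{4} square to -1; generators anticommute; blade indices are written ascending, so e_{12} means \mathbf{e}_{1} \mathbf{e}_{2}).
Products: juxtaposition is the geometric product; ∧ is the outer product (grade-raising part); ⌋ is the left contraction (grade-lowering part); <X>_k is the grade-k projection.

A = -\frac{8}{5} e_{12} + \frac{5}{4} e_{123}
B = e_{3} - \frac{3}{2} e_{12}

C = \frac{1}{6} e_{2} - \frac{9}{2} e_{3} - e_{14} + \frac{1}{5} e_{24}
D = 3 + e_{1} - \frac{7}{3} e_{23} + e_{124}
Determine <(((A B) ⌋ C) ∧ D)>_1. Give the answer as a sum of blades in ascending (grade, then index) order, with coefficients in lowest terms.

step 1: -\frac{12}{5} + \frac{15}{8} e_{3} - \frac{5}{4} e_{12} - \frac{8}{5} e_{123}
step 2: \frac{135}{16} - \frac{2}{5} e_{2} + \frac{54}{5} e_{3} + \frac{12}{5} e_{14} - \frac{12}{25} e_{24}
step 3: \frac{405}{16} + \frac{135}{16} e_{1} - \frac{6}{5} e_{2} + \frac{162}{5} e_{3} + \frac{2}{5} e_{12} - \frac{54}{5} e_{13} + \frac{36}{5} e_{14} - \frac{315}{16} e_{23} - \frac{36}{25} e_{24} + \frac{3183}{400} e_{124} + \frac{26}{5} e_{1234}
step 4: \frac{135}{16} e_{1} - \frac{6}{5} e_{2} + \frac{162}{5} e_{3}
Answer: \frac{135}{16} e_{1} - \frac{6}{5} e_{2} + \frac{162}{5} e_{3}


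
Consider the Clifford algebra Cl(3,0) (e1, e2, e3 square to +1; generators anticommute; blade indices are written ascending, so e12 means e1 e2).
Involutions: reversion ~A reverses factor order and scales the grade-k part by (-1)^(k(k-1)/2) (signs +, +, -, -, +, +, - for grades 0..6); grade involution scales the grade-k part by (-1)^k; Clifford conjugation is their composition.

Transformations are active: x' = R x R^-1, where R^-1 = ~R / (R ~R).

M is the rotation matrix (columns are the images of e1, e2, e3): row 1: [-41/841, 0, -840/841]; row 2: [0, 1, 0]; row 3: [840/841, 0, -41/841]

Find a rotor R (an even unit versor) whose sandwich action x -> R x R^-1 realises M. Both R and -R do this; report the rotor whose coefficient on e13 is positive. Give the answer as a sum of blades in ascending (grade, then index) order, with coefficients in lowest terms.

Method: write R = a + b12*e12 + b13*e13 + b23*e23 with a^2 + b12^2 + b13^2 + b23^2 = 1 (so R^-1 = ~R). Expanding the columns R e_j ~R gives tr M = 4a^2 - 1 and, from the antisymmetric part, M21 - M12 = -4a*b12, M13 - M31 = 4a*b13, M32 - M23 = -4a*b23.
Here tr M = 759/841, so a^2 = (1 + tr M)/4 = 400/841 and a = ±20/29. Taking a = 20/29: M21 - M12 = 0, M13 - M31 = -1680/841, M32 - M23 = 0, giving b12 = 0, b13 = -21/29, b23 = 0, i.e. R = 20/29 - 21/29*e13.
Its e13 coefficient is negative, so report the other preimage -R.
Answer: -20/29 + 21/29*e13. Key observation: the double cover Spin(3) -> SO(3) sends R and -R to the same matrix (trace 759/841 here), so the stated sign of the e13 coefficient is what selects one sheet.


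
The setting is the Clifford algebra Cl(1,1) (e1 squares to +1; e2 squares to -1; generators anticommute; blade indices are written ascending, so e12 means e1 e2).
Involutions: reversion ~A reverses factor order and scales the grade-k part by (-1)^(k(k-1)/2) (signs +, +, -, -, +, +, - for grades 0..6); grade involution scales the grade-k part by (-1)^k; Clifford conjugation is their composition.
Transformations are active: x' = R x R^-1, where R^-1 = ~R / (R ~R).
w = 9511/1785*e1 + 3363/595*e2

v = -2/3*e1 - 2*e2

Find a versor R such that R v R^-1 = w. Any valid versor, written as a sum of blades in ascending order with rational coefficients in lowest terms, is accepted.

A norm check does it: q(v) = q(w) = -32/9, hence R = v + w = 8321/1785*e1 + 2173/595*e2 realises the map — parallel part kept, (v - w)/2 negated, v carried to w.
Answer: 8321/1785*e1 + 2173/595*e2


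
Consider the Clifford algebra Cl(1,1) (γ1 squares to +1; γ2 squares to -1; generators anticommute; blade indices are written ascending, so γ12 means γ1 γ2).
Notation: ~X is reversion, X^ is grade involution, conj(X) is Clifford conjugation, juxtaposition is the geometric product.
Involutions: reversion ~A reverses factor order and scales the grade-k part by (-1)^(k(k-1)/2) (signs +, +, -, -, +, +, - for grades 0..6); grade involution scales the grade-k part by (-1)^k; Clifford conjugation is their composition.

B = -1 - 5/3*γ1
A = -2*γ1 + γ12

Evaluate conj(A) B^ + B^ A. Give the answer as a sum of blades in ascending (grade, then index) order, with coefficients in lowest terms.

first term: 10/3 - 2*γ1 + 5/3*γ2 + γ12
second term: -10/3 + 2*γ1 + 5/3*γ2 - γ12
Answer: 10/3*γ2


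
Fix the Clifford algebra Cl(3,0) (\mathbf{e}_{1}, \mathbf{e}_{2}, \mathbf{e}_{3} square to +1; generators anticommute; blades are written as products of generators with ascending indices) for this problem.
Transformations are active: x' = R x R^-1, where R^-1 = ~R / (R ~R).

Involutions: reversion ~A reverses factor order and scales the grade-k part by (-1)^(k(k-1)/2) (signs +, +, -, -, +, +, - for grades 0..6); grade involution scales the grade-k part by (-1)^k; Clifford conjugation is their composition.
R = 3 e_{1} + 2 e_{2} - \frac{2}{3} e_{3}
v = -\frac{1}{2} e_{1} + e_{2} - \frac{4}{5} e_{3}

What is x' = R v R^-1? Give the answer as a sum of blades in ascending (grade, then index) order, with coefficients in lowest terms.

~R = 3 e_{1} + 2 e_{2} - \frac{2}{3} e_{3}, and R ~R = \frac{121}{9}, so R^-1 = ~R / (\frac{121}{9}).
R v = \frac{31}{30} + 4 e_{1} e_{2} - \frac{41}{15} e_{1} e_{3} - \frac{14}{15} e_{2} e_{3}
Answer: \frac{1163}{1210} e_{1} - \frac{419}{605} e_{2} + \frac{422}{605} e_{3}


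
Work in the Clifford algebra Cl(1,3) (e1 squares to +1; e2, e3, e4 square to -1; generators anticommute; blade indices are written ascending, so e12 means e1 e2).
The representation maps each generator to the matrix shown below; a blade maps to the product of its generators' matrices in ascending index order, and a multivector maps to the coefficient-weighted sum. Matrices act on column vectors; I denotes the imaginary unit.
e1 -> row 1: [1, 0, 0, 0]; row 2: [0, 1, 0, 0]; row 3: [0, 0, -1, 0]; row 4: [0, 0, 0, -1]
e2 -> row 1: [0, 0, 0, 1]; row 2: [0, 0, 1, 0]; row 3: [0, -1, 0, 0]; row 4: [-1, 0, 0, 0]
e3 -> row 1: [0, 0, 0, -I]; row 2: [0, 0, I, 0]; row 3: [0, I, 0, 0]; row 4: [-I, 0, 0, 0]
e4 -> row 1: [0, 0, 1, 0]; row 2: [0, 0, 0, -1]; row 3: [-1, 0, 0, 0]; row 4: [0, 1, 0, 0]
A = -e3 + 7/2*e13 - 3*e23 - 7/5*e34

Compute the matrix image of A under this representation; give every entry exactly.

Bivector images (products of the table entries): rho(e13) = rho(e1)rho(e3) = row 1: [0, 0, 0, -I]; row 2: [0, 0, I, 0]; row 3: [0, -I, 0, 0]; row 4: [I, 0, 0, 0]; rho(e23) = rho(e2)rho(e3) = row 1: [-I, 0, 0, 0]; row 2: [0, I, 0, 0]; row 3: [0, 0, -I, 0]; row 4: [0, 0, 0, I]; rho(e34) = rho(e3)rho(e4) = row 1: [0, -I, 0, 0]; row 2: [-I, 0, 0, 0]; row 3: [0, 0, 0, -I]; row 4: [0, 0, -I, 0].
M = (-1)*rho(e3) + (7/2)*rho(e13) + (-3)*rho(e23) + (-7/5)*rho(e34), summed entrywise:
Answer: row 1: [3*I, 7*I/5, 0, -5*I/2]; row 2: [7*I/5, -3*I, 5*I/2, 0]; row 3: [0, -9*I/2, 3*I, 7*I/5]; row 4: [9*I/2, 0, 7*I/5, -3*I]


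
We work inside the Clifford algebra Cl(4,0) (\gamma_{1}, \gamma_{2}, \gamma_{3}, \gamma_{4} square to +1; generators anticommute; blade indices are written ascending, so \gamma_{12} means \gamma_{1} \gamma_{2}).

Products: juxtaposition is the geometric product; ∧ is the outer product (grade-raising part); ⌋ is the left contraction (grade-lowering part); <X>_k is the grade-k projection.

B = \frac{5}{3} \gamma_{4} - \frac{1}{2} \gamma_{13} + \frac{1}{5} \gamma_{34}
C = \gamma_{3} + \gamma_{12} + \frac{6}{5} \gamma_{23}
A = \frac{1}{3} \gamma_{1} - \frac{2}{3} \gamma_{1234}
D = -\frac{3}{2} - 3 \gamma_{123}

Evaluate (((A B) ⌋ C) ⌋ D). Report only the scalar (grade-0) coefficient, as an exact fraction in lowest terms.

step 1: -\frac{1}{6} \gamma_{3} + \frac{2}{15} \gamma_{12} + \frac{5}{9} \gamma_{14} + \frac{1}{3} \gamma_{24} - \frac{10}{9} \gamma_{123} + \frac{1}{15} \gamma_{134}
step 2: -\frac{3}{10} + \frac{1}{5} \gamma_{2}
step 3: \frac{9}{20} + \frac{3}{5} \gamma_{13} + \frac{9}{10} \gamma_{123}
Answer: \frac{9}{20}


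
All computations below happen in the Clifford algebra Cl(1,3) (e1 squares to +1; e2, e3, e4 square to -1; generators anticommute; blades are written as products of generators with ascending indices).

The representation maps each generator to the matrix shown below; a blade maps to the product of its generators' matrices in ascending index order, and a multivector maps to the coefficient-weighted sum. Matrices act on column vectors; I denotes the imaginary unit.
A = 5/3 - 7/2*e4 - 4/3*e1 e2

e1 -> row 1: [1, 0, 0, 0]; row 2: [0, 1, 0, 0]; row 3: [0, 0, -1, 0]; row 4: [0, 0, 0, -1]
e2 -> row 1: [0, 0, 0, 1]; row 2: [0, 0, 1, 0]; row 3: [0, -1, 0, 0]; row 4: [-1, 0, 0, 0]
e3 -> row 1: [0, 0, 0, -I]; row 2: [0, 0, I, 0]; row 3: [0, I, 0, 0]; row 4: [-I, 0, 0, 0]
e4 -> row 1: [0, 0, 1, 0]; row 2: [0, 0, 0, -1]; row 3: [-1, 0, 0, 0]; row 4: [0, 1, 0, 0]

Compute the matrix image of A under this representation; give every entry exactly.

Bivector images (products of the table entries): rho(e1 e2) = rho(e1)rho(e2) = row 1: [0, 0, 0, 1]; row 2: [0, 0, 1, 0]; row 3: [0, 1, 0, 0]; row 4: [1, 0, 0, 0].
M = (5/3)*1 + (-7/2)*rho(e4) + (-4/3)*rho(e1 e2), summed entrywise (1 is the identity matrix):
Answer: row 1: [5/3, 0, -7/2, -4/3]; row 2: [0, 5/3, -4/3, 7/2]; row 3: [7/2, -4/3, 5/3, 0]; row 4: [-4/3, -7/2, 0, 5/3]
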